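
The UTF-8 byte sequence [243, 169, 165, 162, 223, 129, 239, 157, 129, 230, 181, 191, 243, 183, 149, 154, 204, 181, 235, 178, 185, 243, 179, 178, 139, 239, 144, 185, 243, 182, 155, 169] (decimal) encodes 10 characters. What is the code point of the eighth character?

Offset 0: leading byte 0xF3 = 11110011 → 4-byte char #1 = F3 A9 A5 A2.
Offset 4: leading byte 0xDF = 11011111 → 2-byte char #2 = DF 81.
Offset 6: leading byte 0xEF = 11101111 → 3-byte char #3 = EF 9D 81.
Offset 9: leading byte 0xE6 = 11100110 → 3-byte char #4 = E6 B5 BF.
Offset 12: leading byte 0xF3 = 11110011 → 4-byte char #5 = F3 B7 95 9A.
Offset 16: leading byte 0xCC = 11001100 → 2-byte char #6 = CC B5.
Offset 18: leading byte 0xEB = 11101011 → 3-byte char #7 = EB B2 B9.
Offset 21: leading byte 0xF3 = 11110011 → 4-byte char #8 = F3 B3 B2 8B.
Leading byte 0xF3 = 11110011 matches 11110xxx → 4-byte sequence.
Byte 1: 0xF3 = 11110011, payload 011 (3 bits).
Byte 2: 0xB3 = 10110011 (10xxxxxx ✓), payload 110011.
Byte 3: 0xB2 = 10110010 (10xxxxxx ✓), payload 110010.
Byte 4: 0x8B = 10001011 (10xxxxxx ✓), payload 001011.
Concatenate: 011110011110010001011 = 0xF3C8B (21 bits → U+F3C8B).

U+F3C8B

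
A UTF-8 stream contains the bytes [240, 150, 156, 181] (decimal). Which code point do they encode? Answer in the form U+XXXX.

Leading byte 0xF0 = 11110000 matches 11110xxx → 4-byte sequence.
Byte 1: 0xF0 = 11110000, payload 000 (3 bits).
Byte 2: 0x96 = 10010110 (10xxxxxx ✓), payload 010110.
Byte 3: 0x9C = 10011100 (10xxxxxx ✓), payload 011100.
Byte 4: 0xB5 = 10110101 (10xxxxxx ✓), payload 110101.
Concatenate: 000010110011100110101 = 0x16735 (21 bits → U+16735).

U+16735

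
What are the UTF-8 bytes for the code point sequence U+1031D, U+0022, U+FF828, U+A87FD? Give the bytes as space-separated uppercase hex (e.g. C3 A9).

F0 90 8C 9D 22 F3 BF A0 A8 F2 A8 9F BD

U+1031D: 4-byte form → F0 90 8C 9D.
U+0022: 1-byte form → 22.
U+FF828: 4-byte form → F3 BF A0 A8.
U+A87FD: 4-byte form → F2 A8 9F BD.
Concatenated (13 bytes): F0 90 8C 9D 22 F3 BF A0 A8 F2 A8 9F BD.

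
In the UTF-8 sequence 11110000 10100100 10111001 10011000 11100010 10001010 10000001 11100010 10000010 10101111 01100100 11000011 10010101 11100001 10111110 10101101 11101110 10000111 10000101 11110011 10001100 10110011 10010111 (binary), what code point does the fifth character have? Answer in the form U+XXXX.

Offset 0: leading byte 0xF0 = 11110000 → 4-byte char #1 = F0 A4 B9 98.
Offset 4: leading byte 0xE2 = 11100010 → 3-byte char #2 = E2 8A 81.
Offset 7: leading byte 0xE2 = 11100010 → 3-byte char #3 = E2 82 AF.
Offset 10: leading byte 0x64 = 01100100 → 1-byte char #4 = 64.
Offset 11: leading byte 0xC3 = 11000011 → 2-byte char #5 = C3 95.
Leading byte 0xC3 = 11000011 matches 110xxxxx → 2-byte sequence.
Byte 1: 0xC3 = 11000011, payload 00011 (5 bits).
Byte 2: 0x95 = 10010101 (10xxxxxx ✓), payload 010101.
Concatenate: 00011010101 = 0xD5 (11 bits → U+00D5).

U+00D5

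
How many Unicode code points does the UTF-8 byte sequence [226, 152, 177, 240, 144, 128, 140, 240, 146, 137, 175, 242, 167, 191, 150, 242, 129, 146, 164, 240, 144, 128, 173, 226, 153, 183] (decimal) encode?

Byte at offset 0: 0xE2 = 11100010 → 3-byte char (#1). Advance 3.
Byte at offset 3: 0xF0 = 11110000 → 4-byte char (#2). Advance 4.
Byte at offset 7: 0xF0 = 11110000 → 4-byte char (#3). Advance 4.
Byte at offset 11: 0xF2 = 11110010 → 4-byte char (#4). Advance 4.
Byte at offset 15: 0xF2 = 11110010 → 4-byte char (#5). Advance 4.
Byte at offset 19: 0xF0 = 11110000 → 4-byte char (#6). Advance 4.
Byte at offset 23: 0xE2 = 11100010 → 3-byte char (#7). Advance 3.
Reached end at offset 26 after 7 code points.

7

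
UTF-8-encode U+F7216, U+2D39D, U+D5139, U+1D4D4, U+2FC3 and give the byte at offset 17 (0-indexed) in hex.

0xBF

U+F7216 → 4-byte form F3 B7 88 96 at offsets 0–3.
U+2D39D → 4-byte form F0 AD 8E 9D at offsets 4–7.
U+D5139 → 4-byte form F3 95 84 B9 at offsets 8–11.
U+1D4D4 → 4-byte form F0 9D 93 94 at offsets 12–15.
U+2FC3 → 3-byte form E2 BF 83 at offsets 16–18.
Offset 17 falls in char 5's range; it's byte 2 of E2 BF 83 = 0xBF.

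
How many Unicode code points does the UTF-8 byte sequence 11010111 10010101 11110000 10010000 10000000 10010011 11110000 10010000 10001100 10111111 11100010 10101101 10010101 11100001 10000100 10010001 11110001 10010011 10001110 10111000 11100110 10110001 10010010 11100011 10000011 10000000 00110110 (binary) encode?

Byte at offset 0: 0xD7 = 11010111 → 2-byte char (#1). Advance 2.
Byte at offset 2: 0xF0 = 11110000 → 4-byte char (#2). Advance 4.
Byte at offset 6: 0xF0 = 11110000 → 4-byte char (#3). Advance 4.
Byte at offset 10: 0xE2 = 11100010 → 3-byte char (#4). Advance 3.
Byte at offset 13: 0xE1 = 11100001 → 3-byte char (#5). Advance 3.
Byte at offset 16: 0xF1 = 11110001 → 4-byte char (#6). Advance 4.
Byte at offset 20: 0xE6 = 11100110 → 3-byte char (#7). Advance 3.
Byte at offset 23: 0xE3 = 11100011 → 3-byte char (#8). Advance 3.
Byte at offset 26: 0x36 = 00110110 → 1-byte char (#9). Advance 1.
Reached end at offset 27 after 9 code points.

9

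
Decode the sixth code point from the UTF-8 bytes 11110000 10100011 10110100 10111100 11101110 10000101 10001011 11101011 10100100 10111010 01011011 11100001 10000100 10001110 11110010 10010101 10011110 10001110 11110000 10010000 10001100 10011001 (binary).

Offset 0: leading byte 0xF0 = 11110000 → 4-byte char #1 = F0 A3 B4 BC.
Offset 4: leading byte 0xEE = 11101110 → 3-byte char #2 = EE 85 8B.
Offset 7: leading byte 0xEB = 11101011 → 3-byte char #3 = EB A4 BA.
Offset 10: leading byte 0x5B = 01011011 → 1-byte char #4 = 5B.
Offset 11: leading byte 0xE1 = 11100001 → 3-byte char #5 = E1 84 8E.
Offset 14: leading byte 0xF2 = 11110010 → 4-byte char #6 = F2 95 9E 8E.
Leading byte 0xF2 = 11110010 matches 11110xxx → 4-byte sequence.
Byte 1: 0xF2 = 11110010, payload 010 (3 bits).
Byte 2: 0x95 = 10010101 (10xxxxxx ✓), payload 010101.
Byte 3: 0x9E = 10011110 (10xxxxxx ✓), payload 011110.
Byte 4: 0x8E = 10001110 (10xxxxxx ✓), payload 001110.
Concatenate: 010010101011110001110 = 0x9578E (21 bits → U+9578E).

U+9578E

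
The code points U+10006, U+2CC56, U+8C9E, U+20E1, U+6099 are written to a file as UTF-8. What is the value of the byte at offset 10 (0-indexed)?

U+10006 → 4-byte form F0 90 80 86 at offsets 0–3.
U+2CC56 → 4-byte form F0 AC B1 96 at offsets 4–7.
U+8C9E → 3-byte form E8 B2 9E at offsets 8–10.
Offset 10 falls in char 3's range; it's byte 3 of E8 B2 9E = 0x9E.

0x9E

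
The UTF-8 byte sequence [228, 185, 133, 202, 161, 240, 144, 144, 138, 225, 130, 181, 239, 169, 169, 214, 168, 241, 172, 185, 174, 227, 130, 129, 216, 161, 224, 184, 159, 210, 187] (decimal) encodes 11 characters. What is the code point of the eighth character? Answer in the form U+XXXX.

Offset 0: leading byte 0xE4 = 11100100 → 3-byte char #1 = E4 B9 85.
Offset 3: leading byte 0xCA = 11001010 → 2-byte char #2 = CA A1.
Offset 5: leading byte 0xF0 = 11110000 → 4-byte char #3 = F0 90 90 8A.
Offset 9: leading byte 0xE1 = 11100001 → 3-byte char #4 = E1 82 B5.
Offset 12: leading byte 0xEF = 11101111 → 3-byte char #5 = EF A9 A9.
Offset 15: leading byte 0xD6 = 11010110 → 2-byte char #6 = D6 A8.
Offset 17: leading byte 0xF1 = 11110001 → 4-byte char #7 = F1 AC B9 AE.
Offset 21: leading byte 0xE3 = 11100011 → 3-byte char #8 = E3 82 81.
Leading byte 0xE3 = 11100011 matches 1110xxxx → 3-byte sequence.
Byte 1: 0xE3 = 11100011, payload 0011 (4 bits).
Byte 2: 0x82 = 10000010 (10xxxxxx ✓), payload 000010.
Byte 3: 0x81 = 10000001 (10xxxxxx ✓), payload 000001.
Concatenate: 0011000010000001 = 0x3081 (16 bits → U+3081).

U+3081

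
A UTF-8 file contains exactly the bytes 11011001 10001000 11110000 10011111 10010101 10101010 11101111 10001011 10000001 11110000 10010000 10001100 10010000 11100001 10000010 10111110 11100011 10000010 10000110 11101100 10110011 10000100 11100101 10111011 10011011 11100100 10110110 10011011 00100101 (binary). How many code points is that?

10

Byte at offset 0: 0xD9 = 11011001 → 2-byte char (#1). Advance 2.
Byte at offset 2: 0xF0 = 11110000 → 4-byte char (#2). Advance 4.
Byte at offset 6: 0xEF = 11101111 → 3-byte char (#3). Advance 3.
Byte at offset 9: 0xF0 = 11110000 → 4-byte char (#4). Advance 4.
Byte at offset 13: 0xE1 = 11100001 → 3-byte char (#5). Advance 3.
Byte at offset 16: 0xE3 = 11100011 → 3-byte char (#6). Advance 3.
Byte at offset 19: 0xEC = 11101100 → 3-byte char (#7). Advance 3.
Byte at offset 22: 0xE5 = 11100101 → 3-byte char (#8). Advance 3.
Byte at offset 25: 0xE4 = 11100100 → 3-byte char (#9). Advance 3.
Byte at offset 28: 0x25 = 00100101 → 1-byte char (#10). Advance 1.
Reached end at offset 29 after 10 code points.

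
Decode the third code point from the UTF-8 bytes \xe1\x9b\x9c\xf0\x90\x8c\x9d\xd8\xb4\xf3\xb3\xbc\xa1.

U+0634

Offset 0: leading byte 0xE1 = 11100001 → 3-byte char #1 = E1 9B 9C.
Offset 3: leading byte 0xF0 = 11110000 → 4-byte char #2 = F0 90 8C 9D.
Offset 7: leading byte 0xD8 = 11011000 → 2-byte char #3 = D8 B4.
Leading byte 0xD8 = 11011000 matches 110xxxxx → 2-byte sequence.
Byte 1: 0xD8 = 11011000, payload 11000 (5 bits).
Byte 2: 0xB4 = 10110100 (10xxxxxx ✓), payload 110100.
Concatenate: 11000110100 = 0x634 (11 bits → U+0634).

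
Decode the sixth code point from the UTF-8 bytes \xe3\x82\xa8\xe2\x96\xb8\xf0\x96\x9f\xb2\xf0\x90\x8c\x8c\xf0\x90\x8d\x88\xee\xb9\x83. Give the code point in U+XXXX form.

Offset 0: leading byte 0xE3 = 11100011 → 3-byte char #1 = E3 82 A8.
Offset 3: leading byte 0xE2 = 11100010 → 3-byte char #2 = E2 96 B8.
Offset 6: leading byte 0xF0 = 11110000 → 4-byte char #3 = F0 96 9F B2.
Offset 10: leading byte 0xF0 = 11110000 → 4-byte char #4 = F0 90 8C 8C.
Offset 14: leading byte 0xF0 = 11110000 → 4-byte char #5 = F0 90 8D 88.
Offset 18: leading byte 0xEE = 11101110 → 3-byte char #6 = EE B9 83.
Leading byte 0xEE = 11101110 matches 1110xxxx → 3-byte sequence.
Byte 1: 0xEE = 11101110, payload 1110 (4 bits).
Byte 2: 0xB9 = 10111001 (10xxxxxx ✓), payload 111001.
Byte 3: 0x83 = 10000011 (10xxxxxx ✓), payload 000011.
Concatenate: 1110111001000011 = 0xEE43 (16 bits → U+EE43).

U+EE43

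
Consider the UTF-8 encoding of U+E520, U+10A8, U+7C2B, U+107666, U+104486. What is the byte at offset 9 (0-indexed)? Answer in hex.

0xF4

U+E520 → 3-byte form EE 94 A0 at offsets 0–2.
U+10A8 → 3-byte form E1 82 A8 at offsets 3–5.
U+7C2B → 3-byte form E7 B0 AB at offsets 6–8.
U+107666 → 4-byte form F4 87 99 A6 at offsets 9–12.
Offset 9 falls in char 4's range; it's byte 1 of F4 87 99 A6 = 0xF4.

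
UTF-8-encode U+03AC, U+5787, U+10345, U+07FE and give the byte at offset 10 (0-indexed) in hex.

U+03AC → 2-byte form CE AC at offsets 0–1.
U+5787 → 3-byte form E5 9E 87 at offsets 2–4.
U+10345 → 4-byte form F0 90 8D 85 at offsets 5–8.
U+07FE → 2-byte form DF BE at offsets 9–10.
Offset 10 falls in char 4's range; it's byte 2 of DF BE = 0xBE.

0xBE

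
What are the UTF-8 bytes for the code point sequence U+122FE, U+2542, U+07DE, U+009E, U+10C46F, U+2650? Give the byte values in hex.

U+122FE: 4-byte form → F0 92 8B BE.
U+2542: 3-byte form → E2 95 82.
U+07DE: 2-byte form → DF 9E.
U+009E: 2-byte form → C2 9E.
U+10C46F: 4-byte form → F4 8C 91 AF.
U+2650: 3-byte form → E2 99 90.
Concatenated (18 bytes): F0 92 8B BE E2 95 82 DF 9E C2 9E F4 8C 91 AF E2 99 90.

F0 92 8B BE E2 95 82 DF 9E C2 9E F4 8C 91 AF E2 99 90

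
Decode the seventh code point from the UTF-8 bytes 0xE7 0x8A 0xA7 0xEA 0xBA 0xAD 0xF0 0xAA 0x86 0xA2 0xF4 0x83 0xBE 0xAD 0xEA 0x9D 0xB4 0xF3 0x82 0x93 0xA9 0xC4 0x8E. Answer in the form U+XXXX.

U+010E

Offset 0: leading byte 0xE7 = 11100111 → 3-byte char #1 = E7 8A A7.
Offset 3: leading byte 0xEA = 11101010 → 3-byte char #2 = EA BA AD.
Offset 6: leading byte 0xF0 = 11110000 → 4-byte char #3 = F0 AA 86 A2.
Offset 10: leading byte 0xF4 = 11110100 → 4-byte char #4 = F4 83 BE AD.
Offset 14: leading byte 0xEA = 11101010 → 3-byte char #5 = EA 9D B4.
Offset 17: leading byte 0xF3 = 11110011 → 4-byte char #6 = F3 82 93 A9.
Offset 21: leading byte 0xC4 = 11000100 → 2-byte char #7 = C4 8E.
Leading byte 0xC4 = 11000100 matches 110xxxxx → 2-byte sequence.
Byte 1: 0xC4 = 11000100, payload 00100 (5 bits).
Byte 2: 0x8E = 10001110 (10xxxxxx ✓), payload 001110.
Concatenate: 00100001110 = 0x10E (11 bits → U+010E).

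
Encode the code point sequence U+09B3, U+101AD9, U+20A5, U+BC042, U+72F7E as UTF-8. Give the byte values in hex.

U+09B3: 3-byte form → E0 A6 B3.
U+101AD9: 4-byte form → F4 81 AB 99.
U+20A5: 3-byte form → E2 82 A5.
U+BC042: 4-byte form → F2 BC 81 82.
U+72F7E: 4-byte form → F1 B2 BD BE.
Concatenated (18 bytes): E0 A6 B3 F4 81 AB 99 E2 82 A5 F2 BC 81 82 F1 B2 BD BE.

E0 A6 B3 F4 81 AB 99 E2 82 A5 F2 BC 81 82 F1 B2 BD BE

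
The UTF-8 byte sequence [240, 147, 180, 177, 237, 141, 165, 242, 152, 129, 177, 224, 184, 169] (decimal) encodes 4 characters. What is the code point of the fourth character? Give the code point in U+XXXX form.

U+0E29

Offset 0: leading byte 0xF0 = 11110000 → 4-byte char #1 = F0 93 B4 B1.
Offset 4: leading byte 0xED = 11101101 → 3-byte char #2 = ED 8D A5.
Offset 7: leading byte 0xF2 = 11110010 → 4-byte char #3 = F2 98 81 B1.
Offset 11: leading byte 0xE0 = 11100000 → 3-byte char #4 = E0 B8 A9.
Leading byte 0xE0 = 11100000 matches 1110xxxx → 3-byte sequence.
Byte 1: 0xE0 = 11100000, payload 0000 (4 bits).
Byte 2: 0xB8 = 10111000 (10xxxxxx ✓), payload 111000.
Byte 3: 0xA9 = 10101001 (10xxxxxx ✓), payload 101001.
Concatenate: 0000111000101001 = 0xE29 (16 bits → U+0E29).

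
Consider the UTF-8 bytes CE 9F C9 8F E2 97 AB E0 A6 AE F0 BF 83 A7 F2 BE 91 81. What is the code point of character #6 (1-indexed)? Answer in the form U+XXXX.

U+BE441

Offset 0: leading byte 0xCE = 11001110 → 2-byte char #1 = CE 9F.
Offset 2: leading byte 0xC9 = 11001001 → 2-byte char #2 = C9 8F.
Offset 4: leading byte 0xE2 = 11100010 → 3-byte char #3 = E2 97 AB.
Offset 7: leading byte 0xE0 = 11100000 → 3-byte char #4 = E0 A6 AE.
Offset 10: leading byte 0xF0 = 11110000 → 4-byte char #5 = F0 BF 83 A7.
Offset 14: leading byte 0xF2 = 11110010 → 4-byte char #6 = F2 BE 91 81.
Leading byte 0xF2 = 11110010 matches 11110xxx → 4-byte sequence.
Byte 1: 0xF2 = 11110010, payload 010 (3 bits).
Byte 2: 0xBE = 10111110 (10xxxxxx ✓), payload 111110.
Byte 3: 0x91 = 10010001 (10xxxxxx ✓), payload 010001.
Byte 4: 0x81 = 10000001 (10xxxxxx ✓), payload 000001.
Concatenate: 010111110010001000001 = 0xBE441 (21 bits → U+BE441).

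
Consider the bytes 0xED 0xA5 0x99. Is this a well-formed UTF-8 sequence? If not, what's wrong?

Structurally a 3-byte sequence; payload = 0xD959.
But 0xD959 is in U+D800–U+DFFF, the surrogate range. Surrogates are not Unicode scalar values and are forbidden in UTF-8.

invalid (encodes a surrogate (U+D800–U+DFFF))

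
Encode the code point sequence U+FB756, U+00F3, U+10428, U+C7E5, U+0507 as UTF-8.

U+FB756: 4-byte form → F3 BB 9D 96.
U+00F3: 2-byte form → C3 B3.
U+10428: 4-byte form → F0 90 90 A8.
U+C7E5: 3-byte form → EC 9F A5.
U+0507: 2-byte form → D4 87.
Concatenated (15 bytes): F3 BB 9D 96 C3 B3 F0 90 90 A8 EC 9F A5 D4 87.

F3 BB 9D 96 C3 B3 F0 90 90 A8 EC 9F A5 D4 87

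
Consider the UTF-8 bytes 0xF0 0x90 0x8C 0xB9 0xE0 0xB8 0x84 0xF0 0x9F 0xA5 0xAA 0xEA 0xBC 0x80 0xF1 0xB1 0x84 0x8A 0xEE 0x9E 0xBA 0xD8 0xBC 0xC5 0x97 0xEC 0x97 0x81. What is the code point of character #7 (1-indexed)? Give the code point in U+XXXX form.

Offset 0: leading byte 0xF0 = 11110000 → 4-byte char #1 = F0 90 8C B9.
Offset 4: leading byte 0xE0 = 11100000 → 3-byte char #2 = E0 B8 84.
Offset 7: leading byte 0xF0 = 11110000 → 4-byte char #3 = F0 9F A5 AA.
Offset 11: leading byte 0xEA = 11101010 → 3-byte char #4 = EA BC 80.
Offset 14: leading byte 0xF1 = 11110001 → 4-byte char #5 = F1 B1 84 8A.
Offset 18: leading byte 0xEE = 11101110 → 3-byte char #6 = EE 9E BA.
Offset 21: leading byte 0xD8 = 11011000 → 2-byte char #7 = D8 BC.
Leading byte 0xD8 = 11011000 matches 110xxxxx → 2-byte sequence.
Byte 1: 0xD8 = 11011000, payload 11000 (5 bits).
Byte 2: 0xBC = 10111100 (10xxxxxx ✓), payload 111100.
Concatenate: 11000111100 = 0x63C (11 bits → U+063C).

U+063C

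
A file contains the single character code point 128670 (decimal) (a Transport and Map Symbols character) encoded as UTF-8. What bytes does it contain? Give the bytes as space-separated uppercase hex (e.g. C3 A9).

U+1F69E = 0x1F69E = 128670 decimal. In range U+10000–U+10FFFF → 4-byte form: 11110xxx 10xxxxxx 10xxxxxx 10xxxxxx.
Binary (21 bits): 000011111011010011110.
Split 3+6+6+6: 000 | 011111 | 011010 | 011110.
Byte 1: 11110000 = 0xF0.
Byte 2: 10011111 = 0x9F.
Byte 3: 10011010 = 0x9A.
Byte 4: 10011110 = 0x9E.

F0 9F 9A 9E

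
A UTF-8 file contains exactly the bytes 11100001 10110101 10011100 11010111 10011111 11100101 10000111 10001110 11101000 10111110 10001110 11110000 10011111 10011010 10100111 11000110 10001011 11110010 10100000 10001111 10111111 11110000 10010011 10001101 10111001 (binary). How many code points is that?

Byte at offset 0: 0xE1 = 11100001 → 3-byte char (#1). Advance 3.
Byte at offset 3: 0xD7 = 11010111 → 2-byte char (#2). Advance 2.
Byte at offset 5: 0xE5 = 11100101 → 3-byte char (#3). Advance 3.
Byte at offset 8: 0xE8 = 11101000 → 3-byte char (#4). Advance 3.
Byte at offset 11: 0xF0 = 11110000 → 4-byte char (#5). Advance 4.
Byte at offset 15: 0xC6 = 11000110 → 2-byte char (#6). Advance 2.
Byte at offset 17: 0xF2 = 11110010 → 4-byte char (#7). Advance 4.
Byte at offset 21: 0xF0 = 11110000 → 4-byte char (#8). Advance 4.
Reached end at offset 25 after 8 code points.

8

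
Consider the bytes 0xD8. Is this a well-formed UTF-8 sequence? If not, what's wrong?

invalid (sequence truncated)

Leading byte 0xD8 = 11011000 → 2-byte form, but only 1 byte is present.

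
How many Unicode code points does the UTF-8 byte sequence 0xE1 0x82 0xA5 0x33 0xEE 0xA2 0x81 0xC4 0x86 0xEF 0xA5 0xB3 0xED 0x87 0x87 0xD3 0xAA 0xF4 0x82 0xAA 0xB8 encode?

Byte at offset 0: 0xE1 = 11100001 → 3-byte char (#1). Advance 3.
Byte at offset 3: 0x33 = 00110011 → 1-byte char (#2). Advance 1.
Byte at offset 4: 0xEE = 11101110 → 3-byte char (#3). Advance 3.
Byte at offset 7: 0xC4 = 11000100 → 2-byte char (#4). Advance 2.
Byte at offset 9: 0xEF = 11101111 → 3-byte char (#5). Advance 3.
Byte at offset 12: 0xED = 11101101 → 3-byte char (#6). Advance 3.
Byte at offset 15: 0xD3 = 11010011 → 2-byte char (#7). Advance 2.
Byte at offset 17: 0xF4 = 11110100 → 4-byte char (#8). Advance 4.
Reached end at offset 21 after 8 code points.

8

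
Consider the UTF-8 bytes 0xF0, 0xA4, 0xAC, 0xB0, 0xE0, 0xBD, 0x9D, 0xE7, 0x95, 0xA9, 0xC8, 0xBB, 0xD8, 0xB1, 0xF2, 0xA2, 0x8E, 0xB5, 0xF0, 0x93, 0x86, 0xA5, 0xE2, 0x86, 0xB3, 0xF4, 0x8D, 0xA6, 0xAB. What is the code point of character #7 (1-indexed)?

Offset 0: leading byte 0xF0 = 11110000 → 4-byte char #1 = F0 A4 AC B0.
Offset 4: leading byte 0xE0 = 11100000 → 3-byte char #2 = E0 BD 9D.
Offset 7: leading byte 0xE7 = 11100111 → 3-byte char #3 = E7 95 A9.
Offset 10: leading byte 0xC8 = 11001000 → 2-byte char #4 = C8 BB.
Offset 12: leading byte 0xD8 = 11011000 → 2-byte char #5 = D8 B1.
Offset 14: leading byte 0xF2 = 11110010 → 4-byte char #6 = F2 A2 8E B5.
Offset 18: leading byte 0xF0 = 11110000 → 4-byte char #7 = F0 93 86 A5.
Leading byte 0xF0 = 11110000 matches 11110xxx → 4-byte sequence.
Byte 1: 0xF0 = 11110000, payload 000 (3 bits).
Byte 2: 0x93 = 10010011 (10xxxxxx ✓), payload 010011.
Byte 3: 0x86 = 10000110 (10xxxxxx ✓), payload 000110.
Byte 4: 0xA5 = 10100101 (10xxxxxx ✓), payload 100101.
Concatenate: 000010011000110100101 = 0x131A5 (21 bits → U+131A5).

U+131A5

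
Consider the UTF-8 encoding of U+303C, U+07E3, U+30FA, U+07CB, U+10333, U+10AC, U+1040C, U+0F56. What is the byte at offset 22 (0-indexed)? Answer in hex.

0xBD

U+303C → 3-byte form E3 80 BC at offsets 0–2.
U+07E3 → 2-byte form DF A3 at offsets 3–4.
U+30FA → 3-byte form E3 83 BA at offsets 5–7.
U+07CB → 2-byte form DF 8B at offsets 8–9.
U+10333 → 4-byte form F0 90 8C B3 at offsets 10–13.
U+10AC → 3-byte form E1 82 AC at offsets 14–16.
U+1040C → 4-byte form F0 90 90 8C at offsets 17–20.
U+0F56 → 3-byte form E0 BD 96 at offsets 21–23.
Offset 22 falls in char 8's range; it's byte 2 of E0 BD 96 = 0xBD.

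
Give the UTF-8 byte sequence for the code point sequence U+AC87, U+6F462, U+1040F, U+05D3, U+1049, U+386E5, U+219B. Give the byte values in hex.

EA B2 87 F1 AF 91 A2 F0 90 90 8F D7 93 E1 81 89 F0 B8 9B A5 E2 86 9B

U+AC87: 3-byte form → EA B2 87.
U+6F462: 4-byte form → F1 AF 91 A2.
U+1040F: 4-byte form → F0 90 90 8F.
U+05D3: 2-byte form → D7 93.
U+1049: 3-byte form → E1 81 89.
U+386E5: 4-byte form → F0 B8 9B A5.
U+219B: 3-byte form → E2 86 9B.
Concatenated (23 bytes): EA B2 87 F1 AF 91 A2 F0 90 90 8F D7 93 E1 81 89 F0 B8 9B A5 E2 86 9B.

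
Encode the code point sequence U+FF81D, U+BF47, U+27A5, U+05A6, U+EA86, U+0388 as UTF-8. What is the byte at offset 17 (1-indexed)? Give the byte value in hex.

1-indexed offset 17 is 0-indexed offset 16.
U+FF81D → 4-byte form F3 BF A0 9D at offsets 0–3.
U+BF47 → 3-byte form EB BD 87 at offsets 4–6.
U+27A5 → 3-byte form E2 9E A5 at offsets 7–9.
U+05A6 → 2-byte form D6 A6 at offsets 10–11.
U+EA86 → 3-byte form EE AA 86 at offsets 12–14.
U+0388 → 2-byte form CE 88 at offsets 15–16.
Offset 16 falls in char 6's range; it's byte 2 of CE 88 = 0x88.

0x88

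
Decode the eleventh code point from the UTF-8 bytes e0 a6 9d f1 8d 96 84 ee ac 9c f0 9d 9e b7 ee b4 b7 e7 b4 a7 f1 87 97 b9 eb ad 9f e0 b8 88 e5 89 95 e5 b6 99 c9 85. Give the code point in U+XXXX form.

U+5D99

Offset 0: leading byte 0xE0 = 11100000 → 3-byte char #1 = E0 A6 9D.
Offset 3: leading byte 0xF1 = 11110001 → 4-byte char #2 = F1 8D 96 84.
Offset 7: leading byte 0xEE = 11101110 → 3-byte char #3 = EE AC 9C.
Offset 10: leading byte 0xF0 = 11110000 → 4-byte char #4 = F0 9D 9E B7.
Offset 14: leading byte 0xEE = 11101110 → 3-byte char #5 = EE B4 B7.
Offset 17: leading byte 0xE7 = 11100111 → 3-byte char #6 = E7 B4 A7.
Offset 20: leading byte 0xF1 = 11110001 → 4-byte char #7 = F1 87 97 B9.
Offset 24: leading byte 0xEB = 11101011 → 3-byte char #8 = EB AD 9F.
Offset 27: leading byte 0xE0 = 11100000 → 3-byte char #9 = E0 B8 88.
Offset 30: leading byte 0xE5 = 11100101 → 3-byte char #10 = E5 89 95.
Offset 33: leading byte 0xE5 = 11100101 → 3-byte char #11 = E5 B6 99.
Leading byte 0xE5 = 11100101 matches 1110xxxx → 3-byte sequence.
Byte 1: 0xE5 = 11100101, payload 0101 (4 bits).
Byte 2: 0xB6 = 10110110 (10xxxxxx ✓), payload 110110.
Byte 3: 0x99 = 10011001 (10xxxxxx ✓), payload 011001.
Concatenate: 0101110110011001 = 0x5D99 (16 bits → U+5D99).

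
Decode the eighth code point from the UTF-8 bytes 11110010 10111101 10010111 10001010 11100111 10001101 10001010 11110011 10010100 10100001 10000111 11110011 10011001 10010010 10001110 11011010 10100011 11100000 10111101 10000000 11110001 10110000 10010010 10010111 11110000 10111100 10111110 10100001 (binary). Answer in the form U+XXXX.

Offset 0: leading byte 0xF2 = 11110010 → 4-byte char #1 = F2 BD 97 8A.
Offset 4: leading byte 0xE7 = 11100111 → 3-byte char #2 = E7 8D 8A.
Offset 7: leading byte 0xF3 = 11110011 → 4-byte char #3 = F3 94 A1 87.
Offset 11: leading byte 0xF3 = 11110011 → 4-byte char #4 = F3 99 92 8E.
Offset 15: leading byte 0xDA = 11011010 → 2-byte char #5 = DA A3.
Offset 17: leading byte 0xE0 = 11100000 → 3-byte char #6 = E0 BD 80.
Offset 20: leading byte 0xF1 = 11110001 → 4-byte char #7 = F1 B0 92 97.
Offset 24: leading byte 0xF0 = 11110000 → 4-byte char #8 = F0 BC BE A1.
Leading byte 0xF0 = 11110000 matches 11110xxx → 4-byte sequence.
Byte 1: 0xF0 = 11110000, payload 000 (3 bits).
Byte 2: 0xBC = 10111100 (10xxxxxx ✓), payload 111100.
Byte 3: 0xBE = 10111110 (10xxxxxx ✓), payload 111110.
Byte 4: 0xA1 = 10100001 (10xxxxxx ✓), payload 100001.
Concatenate: 000111100111110100001 = 0x3CFA1 (21 bits → U+3CFA1).

U+3CFA1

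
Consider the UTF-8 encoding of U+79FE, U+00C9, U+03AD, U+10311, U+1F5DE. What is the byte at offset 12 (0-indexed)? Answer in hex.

0x9F

U+79FE → 3-byte form E7 A7 BE at offsets 0–2.
U+00C9 → 2-byte form C3 89 at offsets 3–4.
U+03AD → 2-byte form CE AD at offsets 5–6.
U+10311 → 4-byte form F0 90 8C 91 at offsets 7–10.
U+1F5DE → 4-byte form F0 9F 97 9E at offsets 11–14.
Offset 12 falls in char 5's range; it's byte 2 of F0 9F 97 9E = 0x9F.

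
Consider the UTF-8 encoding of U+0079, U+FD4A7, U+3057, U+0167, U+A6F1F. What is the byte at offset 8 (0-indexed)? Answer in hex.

0xC5

U+0079 → 1-byte form 79 at offsets 0–0.
U+FD4A7 → 4-byte form F3 BD 92 A7 at offsets 1–4.
U+3057 → 3-byte form E3 81 97 at offsets 5–7.
U+0167 → 2-byte form C5 A7 at offsets 8–9.
Offset 8 falls in char 4's range; it's byte 1 of C5 A7 = 0xC5.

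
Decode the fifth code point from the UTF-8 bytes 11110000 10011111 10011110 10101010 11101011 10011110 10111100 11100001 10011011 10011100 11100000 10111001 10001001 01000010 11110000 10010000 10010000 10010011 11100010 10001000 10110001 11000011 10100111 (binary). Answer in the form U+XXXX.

U+0042

Offset 0: leading byte 0xF0 = 11110000 → 4-byte char #1 = F0 9F 9E AA.
Offset 4: leading byte 0xEB = 11101011 → 3-byte char #2 = EB 9E BC.
Offset 7: leading byte 0xE1 = 11100001 → 3-byte char #3 = E1 9B 9C.
Offset 10: leading byte 0xE0 = 11100000 → 3-byte char #4 = E0 B9 89.
Offset 13: leading byte 0x42 = 01000010 → 1-byte char #5 = 42.
Leading byte 0x42 = 01000010 matches 0xxxxxxx → 1-byte sequence.
Byte 1: 0x42 = 01000010, payload 1000010 (7 bits).
Concatenate: 1000010 = 0x42 (7 bits → U+0042).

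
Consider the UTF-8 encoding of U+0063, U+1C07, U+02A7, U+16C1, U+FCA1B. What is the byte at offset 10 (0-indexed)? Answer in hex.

0xBC

U+0063 → 1-byte form 63 at offsets 0–0.
U+1C07 → 3-byte form E1 B0 87 at offsets 1–3.
U+02A7 → 2-byte form CA A7 at offsets 4–5.
U+16C1 → 3-byte form E1 9B 81 at offsets 6–8.
U+FCA1B → 4-byte form F3 BC A8 9B at offsets 9–12.
Offset 10 falls in char 5's range; it's byte 2 of F3 BC A8 9B = 0xBC.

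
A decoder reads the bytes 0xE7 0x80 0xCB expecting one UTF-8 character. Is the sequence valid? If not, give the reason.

Leading byte 0xE7 = 11100111 → 3-byte form.
Byte 3 is 0xCB = 11001011, which is not 10xxxxxx — expected a continuation byte.

invalid (non-continuation byte where continuation expected)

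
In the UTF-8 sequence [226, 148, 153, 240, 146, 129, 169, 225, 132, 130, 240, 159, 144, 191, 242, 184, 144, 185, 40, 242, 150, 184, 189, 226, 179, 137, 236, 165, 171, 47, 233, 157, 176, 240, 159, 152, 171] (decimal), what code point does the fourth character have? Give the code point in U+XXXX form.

Offset 0: leading byte 0xE2 = 11100010 → 3-byte char #1 = E2 94 99.
Offset 3: leading byte 0xF0 = 11110000 → 4-byte char #2 = F0 92 81 A9.
Offset 7: leading byte 0xE1 = 11100001 → 3-byte char #3 = E1 84 82.
Offset 10: leading byte 0xF0 = 11110000 → 4-byte char #4 = F0 9F 90 BF.
Leading byte 0xF0 = 11110000 matches 11110xxx → 4-byte sequence.
Byte 1: 0xF0 = 11110000, payload 000 (3 bits).
Byte 2: 0x9F = 10011111 (10xxxxxx ✓), payload 011111.
Byte 3: 0x90 = 10010000 (10xxxxxx ✓), payload 010000.
Byte 4: 0xBF = 10111111 (10xxxxxx ✓), payload 111111.
Concatenate: 000011111010000111111 = 0x1F43F (21 bits → U+1F43F).

U+1F43F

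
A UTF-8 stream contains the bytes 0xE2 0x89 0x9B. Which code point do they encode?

U+225B

Leading byte 0xE2 = 11100010 matches 1110xxxx → 3-byte sequence.
Byte 1: 0xE2 = 11100010, payload 0010 (4 bits).
Byte 2: 0x89 = 10001001 (10xxxxxx ✓), payload 001001.
Byte 3: 0x9B = 10011011 (10xxxxxx ✓), payload 011011.
Concatenate: 0010001001011011 = 0x225B (16 bits → U+225B).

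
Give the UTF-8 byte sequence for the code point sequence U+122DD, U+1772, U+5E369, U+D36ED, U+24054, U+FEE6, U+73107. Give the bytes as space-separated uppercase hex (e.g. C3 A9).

U+122DD: 4-byte form → F0 92 8B 9D.
U+1772: 3-byte form → E1 9D B2.
U+5E369: 4-byte form → F1 9E 8D A9.
U+D36ED: 4-byte form → F3 93 9B AD.
U+24054: 4-byte form → F0 A4 81 94.
U+FEE6: 3-byte form → EF BB A6.
U+73107: 4-byte form → F1 B3 84 87.
Concatenated (26 bytes): F0 92 8B 9D E1 9D B2 F1 9E 8D A9 F3 93 9B AD F0 A4 81 94 EF BB A6 F1 B3 84 87.

F0 92 8B 9D E1 9D B2 F1 9E 8D A9 F3 93 9B AD F0 A4 81 94 EF BB A6 F1 B3 84 87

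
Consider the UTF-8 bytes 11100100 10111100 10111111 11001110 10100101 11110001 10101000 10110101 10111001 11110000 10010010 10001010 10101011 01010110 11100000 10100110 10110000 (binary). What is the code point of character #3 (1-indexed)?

Offset 0: leading byte 0xE4 = 11100100 → 3-byte char #1 = E4 BC BF.
Offset 3: leading byte 0xCE = 11001110 → 2-byte char #2 = CE A5.
Offset 5: leading byte 0xF1 = 11110001 → 4-byte char #3 = F1 A8 B5 B9.
Leading byte 0xF1 = 11110001 matches 11110xxx → 4-byte sequence.
Byte 1: 0xF1 = 11110001, payload 001 (3 bits).
Byte 2: 0xA8 = 10101000 (10xxxxxx ✓), payload 101000.
Byte 3: 0xB5 = 10110101 (10xxxxxx ✓), payload 110101.
Byte 4: 0xB9 = 10111001 (10xxxxxx ✓), payload 111001.
Concatenate: 001101000110101111001 = 0x68D79 (21 bits → U+68D79).

U+68D79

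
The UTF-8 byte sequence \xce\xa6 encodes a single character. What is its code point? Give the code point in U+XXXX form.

U+03A6

Leading byte 0xCE = 11001110 matches 110xxxxx → 2-byte sequence.
Byte 1: 0xCE = 11001110, payload 01110 (5 bits).
Byte 2: 0xA6 = 10100110 (10xxxxxx ✓), payload 100110.
Concatenate: 01110100110 = 0x3A6 (11 bits → U+03A6).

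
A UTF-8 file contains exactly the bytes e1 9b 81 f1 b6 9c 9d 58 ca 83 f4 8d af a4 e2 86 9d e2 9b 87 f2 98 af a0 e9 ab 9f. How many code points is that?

Byte at offset 0: 0xE1 = 11100001 → 3-byte char (#1). Advance 3.
Byte at offset 3: 0xF1 = 11110001 → 4-byte char (#2). Advance 4.
Byte at offset 7: 0x58 = 01011000 → 1-byte char (#3). Advance 1.
Byte at offset 8: 0xCA = 11001010 → 2-byte char (#4). Advance 2.
Byte at offset 10: 0xF4 = 11110100 → 4-byte char (#5). Advance 4.
Byte at offset 14: 0xE2 = 11100010 → 3-byte char (#6). Advance 3.
Byte at offset 17: 0xE2 = 11100010 → 3-byte char (#7). Advance 3.
Byte at offset 20: 0xF2 = 11110010 → 4-byte char (#8). Advance 4.
Byte at offset 24: 0xE9 = 11101001 → 3-byte char (#9). Advance 3.
Reached end at offset 27 after 9 code points.

9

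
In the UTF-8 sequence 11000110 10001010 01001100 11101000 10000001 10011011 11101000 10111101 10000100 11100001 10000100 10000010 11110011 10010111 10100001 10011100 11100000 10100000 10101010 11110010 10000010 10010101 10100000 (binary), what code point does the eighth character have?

Offset 0: leading byte 0xC6 = 11000110 → 2-byte char #1 = C6 8A.
Offset 2: leading byte 0x4C = 01001100 → 1-byte char #2 = 4C.
Offset 3: leading byte 0xE8 = 11101000 → 3-byte char #3 = E8 81 9B.
Offset 6: leading byte 0xE8 = 11101000 → 3-byte char #4 = E8 BD 84.
Offset 9: leading byte 0xE1 = 11100001 → 3-byte char #5 = E1 84 82.
Offset 12: leading byte 0xF3 = 11110011 → 4-byte char #6 = F3 97 A1 9C.
Offset 16: leading byte 0xE0 = 11100000 → 3-byte char #7 = E0 A0 AA.
Offset 19: leading byte 0xF2 = 11110010 → 4-byte char #8 = F2 82 95 A0.
Leading byte 0xF2 = 11110010 matches 11110xxx → 4-byte sequence.
Byte 1: 0xF2 = 11110010, payload 010 (3 bits).
Byte 2: 0x82 = 10000010 (10xxxxxx ✓), payload 000010.
Byte 3: 0x95 = 10010101 (10xxxxxx ✓), payload 010101.
Byte 4: 0xA0 = 10100000 (10xxxxxx ✓), payload 100000.
Concatenate: 010000010010101100000 = 0x82560 (21 bits → U+82560).

U+82560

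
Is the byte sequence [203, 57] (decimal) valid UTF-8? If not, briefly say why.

Leading byte 0xCB = 11001011 → 2-byte form.
Byte 2 is 0x39 = 00111001, which is not 10xxxxxx — expected a continuation byte.

invalid (non-continuation byte where continuation expected)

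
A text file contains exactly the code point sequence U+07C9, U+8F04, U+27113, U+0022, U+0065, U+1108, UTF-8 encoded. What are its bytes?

DF 89 E8 BC 84 F0 A7 84 93 22 65 E1 84 88

U+07C9: 2-byte form → DF 89.
U+8F04: 3-byte form → E8 BC 84.
U+27113: 4-byte form → F0 A7 84 93.
U+0022: 1-byte form → 22.
U+0065: 1-byte form → 65.
U+1108: 3-byte form → E1 84 88.
Concatenated (14 bytes): DF 89 E8 BC 84 F0 A7 84 93 22 65 E1 84 88.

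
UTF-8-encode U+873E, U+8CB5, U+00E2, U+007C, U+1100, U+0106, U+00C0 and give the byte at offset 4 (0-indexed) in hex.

U+873E → 3-byte form E8 9C BE at offsets 0–2.
U+8CB5 → 3-byte form E8 B2 B5 at offsets 3–5.
Offset 4 falls in char 2's range; it's byte 2 of E8 B2 B5 = 0xB2.

0xB2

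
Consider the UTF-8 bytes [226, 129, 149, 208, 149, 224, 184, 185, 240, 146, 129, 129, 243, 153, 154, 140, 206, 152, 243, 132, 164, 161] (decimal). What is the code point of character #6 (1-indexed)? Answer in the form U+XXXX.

U+0398

Offset 0: leading byte 0xE2 = 11100010 → 3-byte char #1 = E2 81 95.
Offset 3: leading byte 0xD0 = 11010000 → 2-byte char #2 = D0 95.
Offset 5: leading byte 0xE0 = 11100000 → 3-byte char #3 = E0 B8 B9.
Offset 8: leading byte 0xF0 = 11110000 → 4-byte char #4 = F0 92 81 81.
Offset 12: leading byte 0xF3 = 11110011 → 4-byte char #5 = F3 99 9A 8C.
Offset 16: leading byte 0xCE = 11001110 → 2-byte char #6 = CE 98.
Leading byte 0xCE = 11001110 matches 110xxxxx → 2-byte sequence.
Byte 1: 0xCE = 11001110, payload 01110 (5 bits).
Byte 2: 0x98 = 10011000 (10xxxxxx ✓), payload 011000.
Concatenate: 01110011000 = 0x398 (11 bits → U+0398).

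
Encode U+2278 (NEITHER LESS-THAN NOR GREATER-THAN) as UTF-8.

E2 89 B8

U+2278 = 0x2278 = 8824 decimal. In range U+0800–U+FFFF → 3-byte form: 1110xxxx 10xxxxxx 10xxxxxx.
Binary (16 bits): 0010001001111000.
Split 4+6+6: 0010 | 001001 | 111000.
Byte 1: 11100010 = 0xE2.
Byte 2: 10001001 = 0x89.
Byte 3: 10111000 = 0xB8.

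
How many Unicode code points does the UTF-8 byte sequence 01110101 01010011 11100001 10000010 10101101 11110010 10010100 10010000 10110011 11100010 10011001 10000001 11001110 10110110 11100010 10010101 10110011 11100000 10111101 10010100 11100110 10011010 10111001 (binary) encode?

9

Byte at offset 0: 0x75 = 01110101 → 1-byte char (#1). Advance 1.
Byte at offset 1: 0x53 = 01010011 → 1-byte char (#2). Advance 1.
Byte at offset 2: 0xE1 = 11100001 → 3-byte char (#3). Advance 3.
Byte at offset 5: 0xF2 = 11110010 → 4-byte char (#4). Advance 4.
Byte at offset 9: 0xE2 = 11100010 → 3-byte char (#5). Advance 3.
Byte at offset 12: 0xCE = 11001110 → 2-byte char (#6). Advance 2.
Byte at offset 14: 0xE2 = 11100010 → 3-byte char (#7). Advance 3.
Byte at offset 17: 0xE0 = 11100000 → 3-byte char (#8). Advance 3.
Byte at offset 20: 0xE6 = 11100110 → 3-byte char (#9). Advance 3.
Reached end at offset 23 after 9 code points.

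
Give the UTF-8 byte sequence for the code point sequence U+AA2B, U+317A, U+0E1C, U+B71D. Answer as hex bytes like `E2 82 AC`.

U+AA2B: 3-byte form → EA A8 AB.
U+317A: 3-byte form → E3 85 BA.
U+0E1C: 3-byte form → E0 B8 9C.
U+B71D: 3-byte form → EB 9C 9D.
Concatenated (12 bytes): EA A8 AB E3 85 BA E0 B8 9C EB 9C 9D.

EA A8 AB E3 85 BA E0 B8 9C EB 9C 9D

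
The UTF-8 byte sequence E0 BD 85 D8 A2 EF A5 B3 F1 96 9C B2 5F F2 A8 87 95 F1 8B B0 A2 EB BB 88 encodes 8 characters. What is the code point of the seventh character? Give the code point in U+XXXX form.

U+4BC22

Offset 0: leading byte 0xE0 = 11100000 → 3-byte char #1 = E0 BD 85.
Offset 3: leading byte 0xD8 = 11011000 → 2-byte char #2 = D8 A2.
Offset 5: leading byte 0xEF = 11101111 → 3-byte char #3 = EF A5 B3.
Offset 8: leading byte 0xF1 = 11110001 → 4-byte char #4 = F1 96 9C B2.
Offset 12: leading byte 0x5F = 01011111 → 1-byte char #5 = 5F.
Offset 13: leading byte 0xF2 = 11110010 → 4-byte char #6 = F2 A8 87 95.
Offset 17: leading byte 0xF1 = 11110001 → 4-byte char #7 = F1 8B B0 A2.
Leading byte 0xF1 = 11110001 matches 11110xxx → 4-byte sequence.
Byte 1: 0xF1 = 11110001, payload 001 (3 bits).
Byte 2: 0x8B = 10001011 (10xxxxxx ✓), payload 001011.
Byte 3: 0xB0 = 10110000 (10xxxxxx ✓), payload 110000.
Byte 4: 0xA2 = 10100010 (10xxxxxx ✓), payload 100010.
Concatenate: 001001011110000100010 = 0x4BC22 (21 bits → U+4BC22).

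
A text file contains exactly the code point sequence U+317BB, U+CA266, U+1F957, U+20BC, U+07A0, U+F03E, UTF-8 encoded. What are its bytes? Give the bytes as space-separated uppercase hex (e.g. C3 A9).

F0 B1 9E BB F3 8A 89 A6 F0 9F A5 97 E2 82 BC DE A0 EF 80 BE

U+317BB: 4-byte form → F0 B1 9E BB.
U+CA266: 4-byte form → F3 8A 89 A6.
U+1F957: 4-byte form → F0 9F A5 97.
U+20BC: 3-byte form → E2 82 BC.
U+07A0: 2-byte form → DE A0.
U+F03E: 3-byte form → EF 80 BE.
Concatenated (20 bytes): F0 B1 9E BB F3 8A 89 A6 F0 9F A5 97 E2 82 BC DE A0 EF 80 BE.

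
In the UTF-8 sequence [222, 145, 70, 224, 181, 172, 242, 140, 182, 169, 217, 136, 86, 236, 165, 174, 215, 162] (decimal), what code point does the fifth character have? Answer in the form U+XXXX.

Offset 0: leading byte 0xDE = 11011110 → 2-byte char #1 = DE 91.
Offset 2: leading byte 0x46 = 01000110 → 1-byte char #2 = 46.
Offset 3: leading byte 0xE0 = 11100000 → 3-byte char #3 = E0 B5 AC.
Offset 6: leading byte 0xF2 = 11110010 → 4-byte char #4 = F2 8C B6 A9.
Offset 10: leading byte 0xD9 = 11011001 → 2-byte char #5 = D9 88.
Leading byte 0xD9 = 11011001 matches 110xxxxx → 2-byte sequence.
Byte 1: 0xD9 = 11011001, payload 11001 (5 bits).
Byte 2: 0x88 = 10001000 (10xxxxxx ✓), payload 001000.
Concatenate: 11001001000 = 0x648 (11 bits → U+0648).

U+0648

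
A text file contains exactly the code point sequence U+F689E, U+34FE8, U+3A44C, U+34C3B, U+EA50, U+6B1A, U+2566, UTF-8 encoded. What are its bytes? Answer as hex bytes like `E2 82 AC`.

U+F689E: 4-byte form → F3 B6 A2 9E.
U+34FE8: 4-byte form → F0 B4 BF A8.
U+3A44C: 4-byte form → F0 BA 91 8C.
U+34C3B: 4-byte form → F0 B4 B0 BB.
U+EA50: 3-byte form → EE A9 90.
U+6B1A: 3-byte form → E6 AC 9A.
U+2566: 3-byte form → E2 95 A6.
Concatenated (25 bytes): F3 B6 A2 9E F0 B4 BF A8 F0 BA 91 8C F0 B4 B0 BB EE A9 90 E6 AC 9A E2 95 A6.

F3 B6 A2 9E F0 B4 BF A8 F0 BA 91 8C F0 B4 B0 BB EE A9 90 E6 AC 9A E2 95 A6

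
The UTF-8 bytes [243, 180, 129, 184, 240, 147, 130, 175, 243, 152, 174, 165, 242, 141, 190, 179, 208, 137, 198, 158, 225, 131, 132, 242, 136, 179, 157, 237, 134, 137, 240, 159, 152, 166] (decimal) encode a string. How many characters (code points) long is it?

10

Byte at offset 0: 0xF3 = 11110011 → 4-byte char (#1). Advance 4.
Byte at offset 4: 0xF0 = 11110000 → 4-byte char (#2). Advance 4.
Byte at offset 8: 0xF3 = 11110011 → 4-byte char (#3). Advance 4.
Byte at offset 12: 0xF2 = 11110010 → 4-byte char (#4). Advance 4.
Byte at offset 16: 0xD0 = 11010000 → 2-byte char (#5). Advance 2.
Byte at offset 18: 0xC6 = 11000110 → 2-byte char (#6). Advance 2.
Byte at offset 20: 0xE1 = 11100001 → 3-byte char (#7). Advance 3.
Byte at offset 23: 0xF2 = 11110010 → 4-byte char (#8). Advance 4.
Byte at offset 27: 0xED = 11101101 → 3-byte char (#9). Advance 3.
Byte at offset 30: 0xF0 = 11110000 → 4-byte char (#10). Advance 4.
Reached end at offset 34 after 10 code points.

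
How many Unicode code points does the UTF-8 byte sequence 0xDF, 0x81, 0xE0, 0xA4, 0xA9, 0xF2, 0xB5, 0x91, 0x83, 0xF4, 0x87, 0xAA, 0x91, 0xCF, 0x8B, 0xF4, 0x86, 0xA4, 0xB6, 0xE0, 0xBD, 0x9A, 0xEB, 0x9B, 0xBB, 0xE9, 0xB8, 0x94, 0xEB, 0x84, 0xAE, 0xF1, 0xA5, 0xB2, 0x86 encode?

Byte at offset 0: 0xDF = 11011111 → 2-byte char (#1). Advance 2.
Byte at offset 2: 0xE0 = 11100000 → 3-byte char (#2). Advance 3.
Byte at offset 5: 0xF2 = 11110010 → 4-byte char (#3). Advance 4.
Byte at offset 9: 0xF4 = 11110100 → 4-byte char (#4). Advance 4.
Byte at offset 13: 0xCF = 11001111 → 2-byte char (#5). Advance 2.
Byte at offset 15: 0xF4 = 11110100 → 4-byte char (#6). Advance 4.
Byte at offset 19: 0xE0 = 11100000 → 3-byte char (#7). Advance 3.
Byte at offset 22: 0xEB = 11101011 → 3-byte char (#8). Advance 3.
Byte at offset 25: 0xE9 = 11101001 → 3-byte char (#9). Advance 3.
Byte at offset 28: 0xEB = 11101011 → 3-byte char (#10). Advance 3.
Byte at offset 31: 0xF1 = 11110001 → 4-byte char (#11). Advance 4.
Reached end at offset 35 after 11 code points.

11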